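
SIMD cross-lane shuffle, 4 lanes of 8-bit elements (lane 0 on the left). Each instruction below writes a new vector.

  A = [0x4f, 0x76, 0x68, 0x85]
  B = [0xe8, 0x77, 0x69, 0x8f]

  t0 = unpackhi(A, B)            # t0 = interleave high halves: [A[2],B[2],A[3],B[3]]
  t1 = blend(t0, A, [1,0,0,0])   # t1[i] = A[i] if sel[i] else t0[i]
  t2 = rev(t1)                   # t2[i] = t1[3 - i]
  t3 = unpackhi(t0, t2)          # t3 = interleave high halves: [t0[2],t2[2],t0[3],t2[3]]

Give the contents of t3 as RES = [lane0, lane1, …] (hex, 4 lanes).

RES = [0x85, 0x69, 0x8f, 0x4f]

t0 = [0x68, 0x69, 0x85, 0x8f]
t1 = [0x4f, 0x69, 0x85, 0x8f]
t2 = [0x8f, 0x85, 0x69, 0x4f]
t3 = [0x85, 0x69, 0x8f, 0x4f]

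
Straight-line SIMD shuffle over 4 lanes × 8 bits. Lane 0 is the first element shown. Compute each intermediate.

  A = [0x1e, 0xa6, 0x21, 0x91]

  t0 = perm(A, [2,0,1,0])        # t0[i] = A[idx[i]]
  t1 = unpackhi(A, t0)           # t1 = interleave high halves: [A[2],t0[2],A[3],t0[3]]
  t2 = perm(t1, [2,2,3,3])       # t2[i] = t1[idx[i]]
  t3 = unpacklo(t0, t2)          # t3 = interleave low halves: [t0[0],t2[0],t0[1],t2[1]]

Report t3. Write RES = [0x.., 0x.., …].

RES = [ 0x21  0x91  0x1e  0x91 ]

t0 = [0x21, 0x1e, 0xa6, 0x1e]
t1 = [0x21, 0xa6, 0x91, 0x1e]
t2 = [0x91, 0x91, 0x1e, 0x1e]
t3 = [0x21, 0x91, 0x1e, 0x91]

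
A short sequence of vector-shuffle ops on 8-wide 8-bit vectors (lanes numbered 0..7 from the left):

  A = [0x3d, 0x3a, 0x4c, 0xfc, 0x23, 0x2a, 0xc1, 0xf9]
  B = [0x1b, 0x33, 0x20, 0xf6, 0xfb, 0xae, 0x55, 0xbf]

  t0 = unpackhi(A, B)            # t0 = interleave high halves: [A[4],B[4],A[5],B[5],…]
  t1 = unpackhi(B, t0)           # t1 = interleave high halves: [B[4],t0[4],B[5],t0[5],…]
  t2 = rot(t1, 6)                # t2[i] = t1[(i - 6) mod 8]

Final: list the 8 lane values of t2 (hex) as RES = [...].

→ t0 |23|fb|2a|ae|c1|55|f9|bf|
→ t1 |fb|c1|ae|55|55|f9|bf|bf|
→ t2 |ae|55|55|f9|bf|bf|fb|c1|

RES = [ 0xae  0x55  0x55  0xf9  0xbf  0xbf  0xfb  0xc1 ]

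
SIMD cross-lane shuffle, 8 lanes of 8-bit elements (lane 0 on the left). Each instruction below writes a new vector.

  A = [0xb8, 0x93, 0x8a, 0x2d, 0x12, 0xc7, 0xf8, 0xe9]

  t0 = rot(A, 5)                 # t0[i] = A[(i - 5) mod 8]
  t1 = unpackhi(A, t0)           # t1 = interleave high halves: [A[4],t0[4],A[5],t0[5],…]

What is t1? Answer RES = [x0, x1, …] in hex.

RES = [0x12, 0xe9, 0xc7, 0xb8, 0xf8, 0x93, 0xe9, 0x8a]

t0 = [0x2d, 0x12, 0xc7, 0xf8, 0xe9, 0xb8, 0x93, 0x8a]
t1 = [0x12, 0xe9, 0xc7, 0xb8, 0xf8, 0x93, 0xe9, 0x8a]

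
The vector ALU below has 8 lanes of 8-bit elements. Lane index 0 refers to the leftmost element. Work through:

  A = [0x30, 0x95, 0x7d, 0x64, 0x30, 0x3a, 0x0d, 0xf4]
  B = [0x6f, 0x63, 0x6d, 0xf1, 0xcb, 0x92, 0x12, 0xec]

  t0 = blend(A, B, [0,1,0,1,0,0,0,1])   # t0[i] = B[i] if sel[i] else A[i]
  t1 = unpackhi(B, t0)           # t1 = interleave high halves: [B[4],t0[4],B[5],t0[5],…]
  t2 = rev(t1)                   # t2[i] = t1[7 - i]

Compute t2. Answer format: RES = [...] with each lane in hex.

RES = [ 0xec  0xec  0x0d  0x12  0x3a  0x92  0x30  0xcb ]

  t0: 30 63 7d f1 30 3a 0d ec
  t1: cb 30 92 3a 12 0d ec ec
  t2: ec ec 0d 12 3a 92 30 cb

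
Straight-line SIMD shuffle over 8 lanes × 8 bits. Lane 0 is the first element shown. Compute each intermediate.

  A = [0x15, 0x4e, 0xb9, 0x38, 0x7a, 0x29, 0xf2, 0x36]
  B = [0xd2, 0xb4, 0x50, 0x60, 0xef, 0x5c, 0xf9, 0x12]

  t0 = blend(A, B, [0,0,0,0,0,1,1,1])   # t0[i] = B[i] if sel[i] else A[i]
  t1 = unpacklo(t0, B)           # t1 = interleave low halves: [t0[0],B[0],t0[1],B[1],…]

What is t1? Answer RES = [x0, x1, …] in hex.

  t0: 15 4e b9 38 7a 5c f9 12
  t1: 15 d2 4e b4 b9 50 38 60

RES = [0x15, 0xd2, 0x4e, 0xb4, 0xb9, 0x50, 0x38, 0x60]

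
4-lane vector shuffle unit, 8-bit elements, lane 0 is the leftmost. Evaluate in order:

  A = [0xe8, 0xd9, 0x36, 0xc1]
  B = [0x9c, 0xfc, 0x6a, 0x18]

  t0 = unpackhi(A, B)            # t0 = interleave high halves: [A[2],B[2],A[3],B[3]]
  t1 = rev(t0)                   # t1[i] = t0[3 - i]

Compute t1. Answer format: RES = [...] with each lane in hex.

RES = [ 0x18  0xc1  0x6a  0x36 ]

  t0: 36 6a c1 18
  t1: 18 c1 6a 36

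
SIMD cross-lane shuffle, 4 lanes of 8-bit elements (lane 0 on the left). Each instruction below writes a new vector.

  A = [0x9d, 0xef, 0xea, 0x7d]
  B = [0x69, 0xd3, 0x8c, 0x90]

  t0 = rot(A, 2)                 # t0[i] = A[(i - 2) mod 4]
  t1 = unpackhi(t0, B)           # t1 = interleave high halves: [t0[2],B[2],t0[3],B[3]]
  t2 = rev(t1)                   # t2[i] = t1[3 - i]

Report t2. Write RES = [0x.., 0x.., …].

RES = [0x90, 0xef, 0x8c, 0x9d]

  t0: ea 7d 9d ef
  t1: 9d 8c ef 90
  t2: 90 ef 8c 9d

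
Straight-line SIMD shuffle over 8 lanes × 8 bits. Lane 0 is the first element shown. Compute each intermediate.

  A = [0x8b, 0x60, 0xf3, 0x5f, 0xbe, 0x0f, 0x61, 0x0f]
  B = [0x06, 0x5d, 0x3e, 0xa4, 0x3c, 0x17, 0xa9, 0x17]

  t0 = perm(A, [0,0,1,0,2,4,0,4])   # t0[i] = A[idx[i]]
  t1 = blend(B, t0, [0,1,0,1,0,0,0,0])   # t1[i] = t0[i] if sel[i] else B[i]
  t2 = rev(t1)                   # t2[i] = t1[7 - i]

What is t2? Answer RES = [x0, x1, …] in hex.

→ t0 |8b|8b|60|8b|f3|be|8b|be|
→ t1 |06|8b|3e|8b|3c|17|a9|17|
→ t2 |17|a9|17|3c|8b|3e|8b|06|

RES = [ 0x17  0xa9  0x17  0x3c  0x8b  0x3e  0x8b  0x06 ]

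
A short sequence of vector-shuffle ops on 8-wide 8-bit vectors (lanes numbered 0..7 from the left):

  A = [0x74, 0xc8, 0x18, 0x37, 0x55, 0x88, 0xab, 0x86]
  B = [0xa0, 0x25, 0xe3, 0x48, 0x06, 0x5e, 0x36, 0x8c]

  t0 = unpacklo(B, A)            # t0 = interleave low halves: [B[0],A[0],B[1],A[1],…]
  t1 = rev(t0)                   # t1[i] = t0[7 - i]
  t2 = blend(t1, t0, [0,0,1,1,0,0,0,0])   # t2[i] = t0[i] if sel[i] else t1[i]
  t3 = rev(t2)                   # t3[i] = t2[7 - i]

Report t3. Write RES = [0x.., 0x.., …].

→ t0 |a0|74|25|c8|e3|18|48|37|
→ t1 |37|48|18|e3|c8|25|74|a0|
→ t2 |37|48|25|c8|c8|25|74|a0|
→ t3 |a0|74|25|c8|c8|25|48|37|

RES = [0xa0, 0x74, 0x25, 0xc8, 0xc8, 0x25, 0x48, 0x37]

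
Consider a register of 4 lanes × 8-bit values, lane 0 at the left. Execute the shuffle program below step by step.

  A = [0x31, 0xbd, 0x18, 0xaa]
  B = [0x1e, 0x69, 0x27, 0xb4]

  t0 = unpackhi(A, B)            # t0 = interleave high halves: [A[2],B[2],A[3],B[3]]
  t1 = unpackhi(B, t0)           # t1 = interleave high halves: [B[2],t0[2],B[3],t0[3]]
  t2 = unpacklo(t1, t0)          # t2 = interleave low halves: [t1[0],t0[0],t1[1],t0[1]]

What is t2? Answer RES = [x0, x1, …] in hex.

  t0: 18 27 aa b4
  t1: 27 aa b4 b4
  t2: 27 18 aa 27

RES = [0x27, 0x18, 0xaa, 0x27]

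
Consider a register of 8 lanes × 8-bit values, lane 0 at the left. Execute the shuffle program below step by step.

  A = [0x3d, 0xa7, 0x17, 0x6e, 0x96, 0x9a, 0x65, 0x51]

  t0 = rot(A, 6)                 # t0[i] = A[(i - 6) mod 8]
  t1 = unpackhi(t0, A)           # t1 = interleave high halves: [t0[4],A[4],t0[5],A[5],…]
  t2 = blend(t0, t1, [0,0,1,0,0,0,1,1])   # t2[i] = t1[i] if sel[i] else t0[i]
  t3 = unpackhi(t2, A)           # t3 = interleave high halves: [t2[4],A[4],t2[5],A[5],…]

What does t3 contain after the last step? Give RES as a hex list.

t0 = [0x17, 0x6e, 0x96, 0x9a, 0x65, 0x51, 0x3d, 0xa7]
t1 = [0x65, 0x96, 0x51, 0x9a, 0x3d, 0x65, 0xa7, 0x51]
t2 = [0x17, 0x6e, 0x51, 0x9a, 0x65, 0x51, 0xa7, 0x51]
t3 = [0x65, 0x96, 0x51, 0x9a, 0xa7, 0x65, 0x51, 0x51]

RES = [0x65, 0x96, 0x51, 0x9a, 0xa7, 0x65, 0x51, 0x51]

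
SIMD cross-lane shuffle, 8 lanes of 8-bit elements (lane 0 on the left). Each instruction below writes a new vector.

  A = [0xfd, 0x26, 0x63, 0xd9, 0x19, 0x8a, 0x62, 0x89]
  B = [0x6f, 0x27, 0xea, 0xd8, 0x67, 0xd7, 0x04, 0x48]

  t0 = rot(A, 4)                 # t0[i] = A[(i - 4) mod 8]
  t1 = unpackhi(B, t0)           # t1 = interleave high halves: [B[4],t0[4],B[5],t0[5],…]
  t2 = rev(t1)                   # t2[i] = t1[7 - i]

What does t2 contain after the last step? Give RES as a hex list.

RES = [0xd9, 0x48, 0x63, 0x04, 0x26, 0xd7, 0xfd, 0x67]

t0 = [0x19, 0x8a, 0x62, 0x89, 0xfd, 0x26, 0x63, 0xd9]
t1 = [0x67, 0xfd, 0xd7, 0x26, 0x04, 0x63, 0x48, 0xd9]
t2 = [0xd9, 0x48, 0x63, 0x04, 0x26, 0xd7, 0xfd, 0x67]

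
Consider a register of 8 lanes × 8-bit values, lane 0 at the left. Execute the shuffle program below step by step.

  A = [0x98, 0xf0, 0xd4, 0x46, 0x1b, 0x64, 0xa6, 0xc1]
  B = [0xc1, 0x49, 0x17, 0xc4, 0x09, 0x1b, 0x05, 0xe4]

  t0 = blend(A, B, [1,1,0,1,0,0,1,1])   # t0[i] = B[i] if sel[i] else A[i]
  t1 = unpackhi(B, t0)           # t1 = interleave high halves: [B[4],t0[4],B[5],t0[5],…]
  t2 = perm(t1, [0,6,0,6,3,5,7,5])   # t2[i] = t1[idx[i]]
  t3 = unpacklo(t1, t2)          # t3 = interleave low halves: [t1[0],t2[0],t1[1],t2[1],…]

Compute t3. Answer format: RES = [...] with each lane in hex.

  t0: c1 49 d4 c4 1b 64 05 e4
  t1: 09 1b 1b 64 05 05 e4 e4
  t2: 09 e4 09 e4 64 05 e4 05
  t3: 09 09 1b e4 1b 09 64 e4

RES = [ 0x09  0x09  0x1b  0xe4  0x1b  0x09  0x64  0xe4 ]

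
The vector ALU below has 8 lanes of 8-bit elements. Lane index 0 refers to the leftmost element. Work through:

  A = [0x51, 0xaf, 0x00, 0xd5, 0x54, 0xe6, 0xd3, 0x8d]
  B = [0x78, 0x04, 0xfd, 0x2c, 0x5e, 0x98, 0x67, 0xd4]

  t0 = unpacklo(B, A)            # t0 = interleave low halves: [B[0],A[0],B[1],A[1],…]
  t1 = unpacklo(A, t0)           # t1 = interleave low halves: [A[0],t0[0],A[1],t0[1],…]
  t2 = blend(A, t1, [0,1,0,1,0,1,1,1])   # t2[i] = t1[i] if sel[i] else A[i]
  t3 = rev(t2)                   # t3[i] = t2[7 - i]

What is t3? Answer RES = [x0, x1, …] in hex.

t0 = [0x78, 0x51, 0x04, 0xaf, 0xfd, 0x00, 0x2c, 0xd5]
t1 = [0x51, 0x78, 0xaf, 0x51, 0x00, 0x04, 0xd5, 0xaf]
t2 = [0x51, 0x78, 0x00, 0x51, 0x54, 0x04, 0xd5, 0xaf]
t3 = [0xaf, 0xd5, 0x04, 0x54, 0x51, 0x00, 0x78, 0x51]

RES = [0xaf, 0xd5, 0x04, 0x54, 0x51, 0x00, 0x78, 0x51]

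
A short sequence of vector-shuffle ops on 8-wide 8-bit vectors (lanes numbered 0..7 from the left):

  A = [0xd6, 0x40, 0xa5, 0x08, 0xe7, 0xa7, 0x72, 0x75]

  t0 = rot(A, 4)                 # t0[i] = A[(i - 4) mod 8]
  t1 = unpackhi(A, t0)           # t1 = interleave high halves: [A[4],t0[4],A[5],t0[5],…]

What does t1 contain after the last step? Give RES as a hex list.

RES = [0xe7, 0xd6, 0xa7, 0x40, 0x72, 0xa5, 0x75, 0x08]

→ t0 |e7|a7|72|75|d6|40|a5|08|
→ t1 |e7|d6|a7|40|72|a5|75|08|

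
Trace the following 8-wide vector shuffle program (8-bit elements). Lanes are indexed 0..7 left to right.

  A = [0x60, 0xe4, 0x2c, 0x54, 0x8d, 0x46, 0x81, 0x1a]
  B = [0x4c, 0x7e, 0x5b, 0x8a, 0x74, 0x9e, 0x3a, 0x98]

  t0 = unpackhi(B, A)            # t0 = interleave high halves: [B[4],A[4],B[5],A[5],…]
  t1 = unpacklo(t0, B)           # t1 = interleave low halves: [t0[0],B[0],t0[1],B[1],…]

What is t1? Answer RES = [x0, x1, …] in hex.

RES = [ 0x74  0x4c  0x8d  0x7e  0x9e  0x5b  0x46  0x8a ]

→ t0 |74|8d|9e|46|3a|81|98|1a|
→ t1 |74|4c|8d|7e|9e|5b|46|8a|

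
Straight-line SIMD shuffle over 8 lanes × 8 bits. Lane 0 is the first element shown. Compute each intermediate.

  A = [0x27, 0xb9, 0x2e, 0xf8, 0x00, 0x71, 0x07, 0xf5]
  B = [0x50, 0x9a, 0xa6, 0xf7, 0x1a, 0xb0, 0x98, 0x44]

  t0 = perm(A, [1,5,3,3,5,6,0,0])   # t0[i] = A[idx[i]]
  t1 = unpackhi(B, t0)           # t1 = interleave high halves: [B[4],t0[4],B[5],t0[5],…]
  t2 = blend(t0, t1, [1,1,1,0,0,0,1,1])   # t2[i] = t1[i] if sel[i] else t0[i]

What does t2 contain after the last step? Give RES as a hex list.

RES = [ 0x1a  0x71  0xb0  0xf8  0x71  0x07  0x44  0x27 ]

t0 = [0xb9, 0x71, 0xf8, 0xf8, 0x71, 0x07, 0x27, 0x27]
t1 = [0x1a, 0x71, 0xb0, 0x07, 0x98, 0x27, 0x44, 0x27]
t2 = [0x1a, 0x71, 0xb0, 0xf8, 0x71, 0x07, 0x44, 0x27]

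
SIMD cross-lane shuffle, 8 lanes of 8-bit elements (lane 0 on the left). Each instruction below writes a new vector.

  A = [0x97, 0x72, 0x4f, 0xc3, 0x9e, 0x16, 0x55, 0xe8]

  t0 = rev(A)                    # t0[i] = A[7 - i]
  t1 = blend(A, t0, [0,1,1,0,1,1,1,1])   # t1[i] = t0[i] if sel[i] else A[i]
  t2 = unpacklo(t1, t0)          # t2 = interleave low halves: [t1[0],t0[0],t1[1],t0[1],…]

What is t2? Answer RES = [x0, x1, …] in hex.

  t0: e8 55 16 9e c3 4f 72 97
  t1: 97 55 16 c3 c3 4f 72 97
  t2: 97 e8 55 55 16 16 c3 9e

RES = [ 0x97  0xe8  0x55  0x55  0x16  0x16  0xc3  0x9e ]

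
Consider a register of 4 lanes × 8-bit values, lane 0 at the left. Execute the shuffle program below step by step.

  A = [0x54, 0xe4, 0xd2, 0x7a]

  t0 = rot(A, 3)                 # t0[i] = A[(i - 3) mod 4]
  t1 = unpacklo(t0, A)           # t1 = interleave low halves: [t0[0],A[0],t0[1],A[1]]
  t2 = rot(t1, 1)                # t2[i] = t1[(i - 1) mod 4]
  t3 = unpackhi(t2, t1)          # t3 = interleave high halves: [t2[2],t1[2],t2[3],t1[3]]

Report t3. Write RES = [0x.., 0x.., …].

→ t0 |e4|d2|7a|54|
→ t1 |e4|54|d2|e4|
→ t2 |e4|e4|54|d2|
→ t3 |54|d2|d2|e4|

RES = [0x54, 0xd2, 0xd2, 0xe4]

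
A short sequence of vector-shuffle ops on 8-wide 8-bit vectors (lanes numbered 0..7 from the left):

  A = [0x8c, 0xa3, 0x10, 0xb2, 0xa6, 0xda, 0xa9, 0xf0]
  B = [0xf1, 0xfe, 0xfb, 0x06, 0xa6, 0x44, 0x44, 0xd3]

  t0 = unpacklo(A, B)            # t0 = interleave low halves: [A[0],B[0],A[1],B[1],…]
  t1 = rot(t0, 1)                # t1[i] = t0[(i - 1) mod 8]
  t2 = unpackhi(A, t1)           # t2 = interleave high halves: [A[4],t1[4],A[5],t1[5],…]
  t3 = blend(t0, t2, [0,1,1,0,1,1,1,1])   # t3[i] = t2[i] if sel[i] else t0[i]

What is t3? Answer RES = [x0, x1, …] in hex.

t0 = [0x8c, 0xf1, 0xa3, 0xfe, 0x10, 0xfb, 0xb2, 0x06]
t1 = [0x06, 0x8c, 0xf1, 0xa3, 0xfe, 0x10, 0xfb, 0xb2]
t2 = [0xa6, 0xfe, 0xda, 0x10, 0xa9, 0xfb, 0xf0, 0xb2]
t3 = [0x8c, 0xfe, 0xda, 0xfe, 0xa9, 0xfb, 0xf0, 0xb2]

RES = [ 0x8c  0xfe  0xda  0xfe  0xa9  0xfb  0xf0  0xb2 ]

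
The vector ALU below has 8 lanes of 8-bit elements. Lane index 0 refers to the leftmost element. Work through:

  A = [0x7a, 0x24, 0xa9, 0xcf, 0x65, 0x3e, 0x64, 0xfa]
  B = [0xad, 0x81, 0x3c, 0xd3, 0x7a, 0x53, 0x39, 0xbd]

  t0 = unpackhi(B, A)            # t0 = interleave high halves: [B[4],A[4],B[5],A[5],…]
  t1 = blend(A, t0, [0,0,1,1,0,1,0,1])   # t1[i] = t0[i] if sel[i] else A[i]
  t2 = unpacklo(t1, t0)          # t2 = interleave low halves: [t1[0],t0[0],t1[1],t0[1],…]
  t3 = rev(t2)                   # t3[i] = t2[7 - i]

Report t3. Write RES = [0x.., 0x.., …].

RES = [0x3e, 0x3e, 0x53, 0x53, 0x65, 0x24, 0x7a, 0x7a]

→ t0 |7a|65|53|3e|39|64|bd|fa|
→ t1 |7a|24|53|3e|65|64|64|fa|
→ t2 |7a|7a|24|65|53|53|3e|3e|
→ t3 |3e|3e|53|53|65|24|7a|7a|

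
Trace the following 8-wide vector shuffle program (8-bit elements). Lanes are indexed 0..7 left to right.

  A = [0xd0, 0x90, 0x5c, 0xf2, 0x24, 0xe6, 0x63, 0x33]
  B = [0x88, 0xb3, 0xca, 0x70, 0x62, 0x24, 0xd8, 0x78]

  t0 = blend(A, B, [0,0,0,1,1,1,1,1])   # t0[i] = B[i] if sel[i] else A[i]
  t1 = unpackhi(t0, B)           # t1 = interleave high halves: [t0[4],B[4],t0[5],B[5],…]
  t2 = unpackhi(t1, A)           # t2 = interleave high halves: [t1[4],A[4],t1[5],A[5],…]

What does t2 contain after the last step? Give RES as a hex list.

→ t0 |d0|90|5c|70|62|24|d8|78|
→ t1 |62|62|24|24|d8|d8|78|78|
→ t2 |d8|24|d8|e6|78|63|78|33|

RES = [0xd8, 0x24, 0xd8, 0xe6, 0x78, 0x63, 0x78, 0x33]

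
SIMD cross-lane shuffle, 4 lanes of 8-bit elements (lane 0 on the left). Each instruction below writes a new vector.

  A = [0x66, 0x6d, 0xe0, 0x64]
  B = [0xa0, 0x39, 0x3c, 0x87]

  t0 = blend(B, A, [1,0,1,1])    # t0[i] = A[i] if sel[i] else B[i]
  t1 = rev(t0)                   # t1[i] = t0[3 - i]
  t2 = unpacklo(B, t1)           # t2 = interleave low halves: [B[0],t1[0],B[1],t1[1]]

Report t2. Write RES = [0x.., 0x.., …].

→ t0 |66|39|e0|64|
→ t1 |64|e0|39|66|
→ t2 |a0|64|39|e0|

RES = [ 0xa0  0x64  0x39  0xe0 ]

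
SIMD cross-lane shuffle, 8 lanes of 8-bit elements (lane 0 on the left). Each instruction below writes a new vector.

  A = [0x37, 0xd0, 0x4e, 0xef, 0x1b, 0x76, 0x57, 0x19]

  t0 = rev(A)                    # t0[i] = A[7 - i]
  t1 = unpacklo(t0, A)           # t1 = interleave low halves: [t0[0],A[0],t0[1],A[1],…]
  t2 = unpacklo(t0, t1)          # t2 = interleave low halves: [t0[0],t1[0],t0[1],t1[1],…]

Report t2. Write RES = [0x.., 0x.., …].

→ t0 |19|57|76|1b|ef|4e|d0|37|
→ t1 |19|37|57|d0|76|4e|1b|ef|
→ t2 |19|19|57|37|76|57|1b|d0|

RES = [ 0x19  0x19  0x57  0x37  0x76  0x57  0x1b  0xd0 ]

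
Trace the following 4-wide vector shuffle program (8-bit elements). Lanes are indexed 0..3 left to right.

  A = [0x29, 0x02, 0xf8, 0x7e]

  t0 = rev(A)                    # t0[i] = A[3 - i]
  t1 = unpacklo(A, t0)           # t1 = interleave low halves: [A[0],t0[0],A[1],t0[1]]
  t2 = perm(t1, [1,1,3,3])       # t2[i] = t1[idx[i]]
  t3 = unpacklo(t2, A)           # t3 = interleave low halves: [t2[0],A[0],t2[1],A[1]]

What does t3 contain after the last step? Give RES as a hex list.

→ t0 |7e|f8|02|29|
→ t1 |29|7e|02|f8|
→ t2 |7e|7e|f8|f8|
→ t3 |7e|29|7e|02|

RES = [ 0x7e  0x29  0x7e  0x02 ]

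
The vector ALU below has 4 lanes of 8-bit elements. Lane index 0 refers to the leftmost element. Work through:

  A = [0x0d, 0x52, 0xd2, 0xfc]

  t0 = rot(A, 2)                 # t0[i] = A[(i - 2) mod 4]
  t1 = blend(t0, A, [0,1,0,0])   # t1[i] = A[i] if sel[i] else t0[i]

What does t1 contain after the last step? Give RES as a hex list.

RES = [ 0xd2  0x52  0x0d  0x52 ]

  t0: d2 fc 0d 52
  t1: d2 52 0d 52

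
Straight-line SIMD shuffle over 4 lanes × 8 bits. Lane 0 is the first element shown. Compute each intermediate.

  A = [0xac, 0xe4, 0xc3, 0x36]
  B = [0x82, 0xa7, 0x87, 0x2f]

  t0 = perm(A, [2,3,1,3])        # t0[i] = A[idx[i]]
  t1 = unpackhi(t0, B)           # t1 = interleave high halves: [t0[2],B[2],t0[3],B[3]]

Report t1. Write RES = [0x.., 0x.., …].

RES = [ 0xe4  0x87  0x36  0x2f ]

t0 = [0xc3, 0x36, 0xe4, 0x36]
t1 = [0xe4, 0x87, 0x36, 0x2f]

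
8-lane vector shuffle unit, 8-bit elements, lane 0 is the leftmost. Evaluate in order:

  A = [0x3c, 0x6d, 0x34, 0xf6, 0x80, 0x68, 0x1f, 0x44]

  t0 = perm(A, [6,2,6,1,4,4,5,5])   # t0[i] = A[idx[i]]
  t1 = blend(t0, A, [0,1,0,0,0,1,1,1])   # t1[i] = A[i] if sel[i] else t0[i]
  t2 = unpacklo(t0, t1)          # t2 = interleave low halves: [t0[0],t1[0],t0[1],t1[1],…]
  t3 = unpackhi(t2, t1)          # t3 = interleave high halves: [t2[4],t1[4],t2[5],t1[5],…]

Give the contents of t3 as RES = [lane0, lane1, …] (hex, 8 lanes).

→ t0 |1f|34|1f|6d|80|80|68|68|
→ t1 |1f|6d|1f|6d|80|68|1f|44|
→ t2 |1f|1f|34|6d|1f|1f|6d|6d|
→ t3 |1f|80|1f|68|6d|1f|6d|44|

RES = [0x1f, 0x80, 0x1f, 0x68, 0x6d, 0x1f, 0x6d, 0x44]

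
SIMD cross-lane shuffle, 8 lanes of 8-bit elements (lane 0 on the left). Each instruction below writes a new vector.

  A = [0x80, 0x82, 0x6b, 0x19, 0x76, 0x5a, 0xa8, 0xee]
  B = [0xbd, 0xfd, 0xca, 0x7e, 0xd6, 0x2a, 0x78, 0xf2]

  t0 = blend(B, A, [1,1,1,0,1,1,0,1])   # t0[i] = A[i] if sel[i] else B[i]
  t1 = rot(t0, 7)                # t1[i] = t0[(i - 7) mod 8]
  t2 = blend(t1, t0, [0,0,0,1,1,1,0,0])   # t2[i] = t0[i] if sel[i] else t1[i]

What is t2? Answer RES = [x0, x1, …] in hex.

RES = [ 0x82  0x6b  0x7e  0x7e  0x76  0x5a  0xee  0x80 ]

→ t0 |80|82|6b|7e|76|5a|78|ee|
→ t1 |82|6b|7e|76|5a|78|ee|80|
→ t2 |82|6b|7e|7e|76|5a|ee|80|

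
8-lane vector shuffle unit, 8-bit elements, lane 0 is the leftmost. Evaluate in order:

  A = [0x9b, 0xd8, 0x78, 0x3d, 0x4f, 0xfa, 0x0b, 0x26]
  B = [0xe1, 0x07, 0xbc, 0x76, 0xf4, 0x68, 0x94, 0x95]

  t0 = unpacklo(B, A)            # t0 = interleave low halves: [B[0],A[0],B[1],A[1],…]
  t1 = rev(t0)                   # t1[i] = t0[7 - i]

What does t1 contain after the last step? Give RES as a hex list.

  t0: e1 9b 07 d8 bc 78 76 3d
  t1: 3d 76 78 bc d8 07 9b e1

RES = [0x3d, 0x76, 0x78, 0xbc, 0xd8, 0x07, 0x9b, 0xe1]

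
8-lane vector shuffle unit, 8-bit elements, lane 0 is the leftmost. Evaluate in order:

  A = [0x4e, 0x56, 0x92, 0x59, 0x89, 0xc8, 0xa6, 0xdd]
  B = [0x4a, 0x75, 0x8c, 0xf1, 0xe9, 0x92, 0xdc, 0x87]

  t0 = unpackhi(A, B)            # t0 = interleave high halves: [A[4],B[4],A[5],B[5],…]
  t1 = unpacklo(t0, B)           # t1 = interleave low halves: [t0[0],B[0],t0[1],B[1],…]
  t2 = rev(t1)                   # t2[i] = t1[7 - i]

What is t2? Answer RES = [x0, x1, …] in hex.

→ t0 |89|e9|c8|92|a6|dc|dd|87|
→ t1 |89|4a|e9|75|c8|8c|92|f1|
→ t2 |f1|92|8c|c8|75|e9|4a|89|

RES = [ 0xf1  0x92  0x8c  0xc8  0x75  0xe9  0x4a  0x89 ]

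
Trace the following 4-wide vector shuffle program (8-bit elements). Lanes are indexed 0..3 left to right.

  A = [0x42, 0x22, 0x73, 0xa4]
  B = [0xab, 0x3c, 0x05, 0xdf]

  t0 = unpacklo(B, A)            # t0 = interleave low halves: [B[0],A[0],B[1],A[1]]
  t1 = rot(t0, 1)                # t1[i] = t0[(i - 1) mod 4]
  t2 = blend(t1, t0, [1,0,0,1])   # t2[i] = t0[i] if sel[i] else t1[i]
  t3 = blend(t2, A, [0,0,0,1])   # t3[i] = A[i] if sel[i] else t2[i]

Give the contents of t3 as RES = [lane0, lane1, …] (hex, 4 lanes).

RES = [0xab, 0xab, 0x42, 0xa4]

t0 = [0xab, 0x42, 0x3c, 0x22]
t1 = [0x22, 0xab, 0x42, 0x3c]
t2 = [0xab, 0xab, 0x42, 0x22]
t3 = [0xab, 0xab, 0x42, 0xa4]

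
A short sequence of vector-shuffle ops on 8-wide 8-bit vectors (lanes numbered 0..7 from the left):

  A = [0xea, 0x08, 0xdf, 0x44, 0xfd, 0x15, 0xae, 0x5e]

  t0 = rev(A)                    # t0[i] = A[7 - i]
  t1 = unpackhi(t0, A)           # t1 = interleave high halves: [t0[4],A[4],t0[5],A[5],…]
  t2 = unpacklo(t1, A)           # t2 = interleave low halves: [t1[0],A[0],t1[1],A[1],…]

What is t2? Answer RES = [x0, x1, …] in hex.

RES = [ 0x44  0xea  0xfd  0x08  0xdf  0xdf  0x15  0x44 ]

  t0: 5e ae 15 fd 44 df 08 ea
  t1: 44 fd df 15 08 ae ea 5e
  t2: 44 ea fd 08 df df 15 44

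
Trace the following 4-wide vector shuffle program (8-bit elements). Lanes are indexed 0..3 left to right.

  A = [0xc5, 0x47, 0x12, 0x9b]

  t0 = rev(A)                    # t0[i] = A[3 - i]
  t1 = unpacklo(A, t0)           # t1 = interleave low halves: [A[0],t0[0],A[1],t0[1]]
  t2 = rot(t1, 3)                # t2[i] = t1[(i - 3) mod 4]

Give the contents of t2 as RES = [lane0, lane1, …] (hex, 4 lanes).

t0 = [0x9b, 0x12, 0x47, 0xc5]
t1 = [0xc5, 0x9b, 0x47, 0x12]
t2 = [0x9b, 0x47, 0x12, 0xc5]

RES = [0x9b, 0x47, 0x12, 0xc5]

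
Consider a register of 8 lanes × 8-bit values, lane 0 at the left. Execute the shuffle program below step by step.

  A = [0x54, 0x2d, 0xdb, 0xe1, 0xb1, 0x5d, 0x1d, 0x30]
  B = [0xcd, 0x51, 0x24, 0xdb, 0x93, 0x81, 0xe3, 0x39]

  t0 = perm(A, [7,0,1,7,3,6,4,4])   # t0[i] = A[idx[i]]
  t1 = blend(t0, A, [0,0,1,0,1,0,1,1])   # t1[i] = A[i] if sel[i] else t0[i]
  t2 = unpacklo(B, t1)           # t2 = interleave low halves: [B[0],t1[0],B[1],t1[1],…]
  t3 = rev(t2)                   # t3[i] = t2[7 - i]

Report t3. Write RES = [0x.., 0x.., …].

RES = [0x30, 0xdb, 0xdb, 0x24, 0x54, 0x51, 0x30, 0xcd]

  t0: 30 54 2d 30 e1 1d b1 b1
  t1: 30 54 db 30 b1 1d 1d 30
  t2: cd 30 51 54 24 db db 30
  t3: 30 db db 24 54 51 30 cd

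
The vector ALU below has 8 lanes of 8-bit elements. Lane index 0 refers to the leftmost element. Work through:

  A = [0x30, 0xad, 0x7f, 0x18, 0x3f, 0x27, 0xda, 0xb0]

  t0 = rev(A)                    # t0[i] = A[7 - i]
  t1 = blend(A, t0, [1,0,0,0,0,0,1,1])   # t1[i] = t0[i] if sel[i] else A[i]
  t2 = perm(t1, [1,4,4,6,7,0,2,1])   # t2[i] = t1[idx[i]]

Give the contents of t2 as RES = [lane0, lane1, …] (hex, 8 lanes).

RES = [ 0xad  0x3f  0x3f  0xad  0x30  0xb0  0x7f  0xad ]

t0 = [0xb0, 0xda, 0x27, 0x3f, 0x18, 0x7f, 0xad, 0x30]
t1 = [0xb0, 0xad, 0x7f, 0x18, 0x3f, 0x27, 0xad, 0x30]
t2 = [0xad, 0x3f, 0x3f, 0xad, 0x30, 0xb0, 0x7f, 0xad]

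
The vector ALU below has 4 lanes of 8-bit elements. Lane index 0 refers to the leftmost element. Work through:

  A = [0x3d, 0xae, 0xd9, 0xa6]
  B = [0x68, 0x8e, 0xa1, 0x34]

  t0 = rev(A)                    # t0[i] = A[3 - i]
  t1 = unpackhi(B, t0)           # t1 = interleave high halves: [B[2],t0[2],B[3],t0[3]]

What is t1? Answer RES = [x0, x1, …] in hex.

  t0: a6 d9 ae 3d
  t1: a1 ae 34 3d

RES = [ 0xa1  0xae  0x34  0x3d ]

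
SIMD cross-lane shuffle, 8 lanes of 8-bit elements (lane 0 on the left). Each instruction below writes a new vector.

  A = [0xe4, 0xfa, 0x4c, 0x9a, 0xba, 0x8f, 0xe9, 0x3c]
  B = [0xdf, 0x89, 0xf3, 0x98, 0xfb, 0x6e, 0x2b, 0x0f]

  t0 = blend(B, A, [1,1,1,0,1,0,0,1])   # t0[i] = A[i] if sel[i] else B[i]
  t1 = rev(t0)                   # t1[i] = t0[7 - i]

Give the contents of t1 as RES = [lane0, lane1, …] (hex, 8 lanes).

RES = [ 0x3c  0x2b  0x6e  0xba  0x98  0x4c  0xfa  0xe4 ]

  t0: e4 fa 4c 98 ba 6e 2b 3c
  t1: 3c 2b 6e ba 98 4c fa e4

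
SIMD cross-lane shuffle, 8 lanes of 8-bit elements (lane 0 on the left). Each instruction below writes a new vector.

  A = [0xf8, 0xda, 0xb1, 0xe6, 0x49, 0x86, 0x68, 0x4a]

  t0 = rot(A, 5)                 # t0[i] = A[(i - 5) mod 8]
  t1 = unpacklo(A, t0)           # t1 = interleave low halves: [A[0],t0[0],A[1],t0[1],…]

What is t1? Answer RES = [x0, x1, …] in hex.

RES = [ 0xf8  0xe6  0xda  0x49  0xb1  0x86  0xe6  0x68 ]

t0 = [0xe6, 0x49, 0x86, 0x68, 0x4a, 0xf8, 0xda, 0xb1]
t1 = [0xf8, 0xe6, 0xda, 0x49, 0xb1, 0x86, 0xe6, 0x68]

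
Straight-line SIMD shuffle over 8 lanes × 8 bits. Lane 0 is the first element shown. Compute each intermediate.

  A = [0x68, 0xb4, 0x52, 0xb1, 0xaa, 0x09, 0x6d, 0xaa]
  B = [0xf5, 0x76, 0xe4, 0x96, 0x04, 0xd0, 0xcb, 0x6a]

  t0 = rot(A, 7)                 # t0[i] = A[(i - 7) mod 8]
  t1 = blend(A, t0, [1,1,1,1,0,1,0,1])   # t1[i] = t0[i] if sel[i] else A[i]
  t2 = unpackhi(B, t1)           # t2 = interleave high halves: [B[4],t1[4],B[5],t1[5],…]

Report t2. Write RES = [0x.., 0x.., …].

→ t0 |b4|52|b1|aa|09|6d|aa|68|
→ t1 |b4|52|b1|aa|aa|6d|6d|68|
→ t2 |04|aa|d0|6d|cb|6d|6a|68|

RES = [0x04, 0xaa, 0xd0, 0x6d, 0xcb, 0x6d, 0x6a, 0x68]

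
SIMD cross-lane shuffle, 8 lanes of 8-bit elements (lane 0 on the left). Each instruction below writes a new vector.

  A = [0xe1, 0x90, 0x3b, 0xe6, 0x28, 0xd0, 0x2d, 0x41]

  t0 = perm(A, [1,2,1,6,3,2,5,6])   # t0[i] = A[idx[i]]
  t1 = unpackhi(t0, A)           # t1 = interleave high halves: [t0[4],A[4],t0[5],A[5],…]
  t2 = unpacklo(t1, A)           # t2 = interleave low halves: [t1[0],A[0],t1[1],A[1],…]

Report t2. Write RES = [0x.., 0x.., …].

  t0: 90 3b 90 2d e6 3b d0 2d
  t1: e6 28 3b d0 d0 2d 2d 41
  t2: e6 e1 28 90 3b 3b d0 e6

RES = [0xe6, 0xe1, 0x28, 0x90, 0x3b, 0x3b, 0xd0, 0xe6]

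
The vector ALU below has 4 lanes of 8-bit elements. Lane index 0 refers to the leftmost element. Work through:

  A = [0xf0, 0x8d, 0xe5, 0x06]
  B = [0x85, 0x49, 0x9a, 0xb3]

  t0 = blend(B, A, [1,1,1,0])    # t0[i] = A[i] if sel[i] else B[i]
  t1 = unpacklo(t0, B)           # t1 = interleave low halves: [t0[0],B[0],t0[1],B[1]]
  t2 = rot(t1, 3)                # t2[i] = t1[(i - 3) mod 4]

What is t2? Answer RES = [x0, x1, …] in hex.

t0 = [0xf0, 0x8d, 0xe5, 0xb3]
t1 = [0xf0, 0x85, 0x8d, 0x49]
t2 = [0x85, 0x8d, 0x49, 0xf0]

RES = [ 0x85  0x8d  0x49  0xf0 ]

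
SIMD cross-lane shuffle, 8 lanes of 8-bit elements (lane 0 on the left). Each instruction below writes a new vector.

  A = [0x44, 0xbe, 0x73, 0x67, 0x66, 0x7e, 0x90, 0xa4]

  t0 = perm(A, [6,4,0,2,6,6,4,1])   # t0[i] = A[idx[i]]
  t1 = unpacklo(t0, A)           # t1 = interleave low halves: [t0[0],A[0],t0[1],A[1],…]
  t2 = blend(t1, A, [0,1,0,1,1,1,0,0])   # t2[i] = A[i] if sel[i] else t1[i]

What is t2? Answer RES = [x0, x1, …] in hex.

→ t0 |90|66|44|73|90|90|66|be|
→ t1 |90|44|66|be|44|73|73|67|
→ t2 |90|be|66|67|66|7e|73|67|

RES = [ 0x90  0xbe  0x66  0x67  0x66  0x7e  0x73  0x67 ]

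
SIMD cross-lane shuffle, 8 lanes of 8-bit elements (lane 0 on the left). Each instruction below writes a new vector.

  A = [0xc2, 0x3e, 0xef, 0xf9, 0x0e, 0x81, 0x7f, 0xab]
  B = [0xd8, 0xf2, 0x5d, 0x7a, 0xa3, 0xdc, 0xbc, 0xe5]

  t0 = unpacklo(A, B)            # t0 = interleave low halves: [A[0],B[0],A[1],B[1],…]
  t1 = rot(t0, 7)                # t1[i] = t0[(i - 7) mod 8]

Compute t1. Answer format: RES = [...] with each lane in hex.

RES = [ 0xd8  0x3e  0xf2  0xef  0x5d  0xf9  0x7a  0xc2 ]

  t0: c2 d8 3e f2 ef 5d f9 7a
  t1: d8 3e f2 ef 5d f9 7a c2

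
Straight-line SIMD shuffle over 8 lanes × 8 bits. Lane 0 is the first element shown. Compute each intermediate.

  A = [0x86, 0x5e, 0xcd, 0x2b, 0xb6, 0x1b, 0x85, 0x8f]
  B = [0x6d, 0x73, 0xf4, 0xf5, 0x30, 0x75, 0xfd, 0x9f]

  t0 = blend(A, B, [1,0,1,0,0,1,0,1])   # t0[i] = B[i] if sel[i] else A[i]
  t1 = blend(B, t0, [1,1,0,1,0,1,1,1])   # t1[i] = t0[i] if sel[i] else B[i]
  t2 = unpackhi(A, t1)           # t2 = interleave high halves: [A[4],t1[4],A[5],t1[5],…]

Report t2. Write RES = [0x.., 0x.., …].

t0 = [0x6d, 0x5e, 0xf4, 0x2b, 0xb6, 0x75, 0x85, 0x9f]
t1 = [0x6d, 0x5e, 0xf4, 0x2b, 0x30, 0x75, 0x85, 0x9f]
t2 = [0xb6, 0x30, 0x1b, 0x75, 0x85, 0x85, 0x8f, 0x9f]

RES = [0xb6, 0x30, 0x1b, 0x75, 0x85, 0x85, 0x8f, 0x9f]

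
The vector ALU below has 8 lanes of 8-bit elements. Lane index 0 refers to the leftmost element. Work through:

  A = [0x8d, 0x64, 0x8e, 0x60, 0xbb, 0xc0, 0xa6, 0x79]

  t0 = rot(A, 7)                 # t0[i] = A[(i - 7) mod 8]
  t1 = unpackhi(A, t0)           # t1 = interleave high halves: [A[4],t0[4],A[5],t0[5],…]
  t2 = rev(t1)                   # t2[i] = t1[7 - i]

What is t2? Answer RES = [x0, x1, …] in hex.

RES = [0x8d, 0x79, 0x79, 0xa6, 0xa6, 0xc0, 0xc0, 0xbb]

→ t0 |64|8e|60|bb|c0|a6|79|8d|
→ t1 |bb|c0|c0|a6|a6|79|79|8d|
→ t2 |8d|79|79|a6|a6|c0|c0|bb|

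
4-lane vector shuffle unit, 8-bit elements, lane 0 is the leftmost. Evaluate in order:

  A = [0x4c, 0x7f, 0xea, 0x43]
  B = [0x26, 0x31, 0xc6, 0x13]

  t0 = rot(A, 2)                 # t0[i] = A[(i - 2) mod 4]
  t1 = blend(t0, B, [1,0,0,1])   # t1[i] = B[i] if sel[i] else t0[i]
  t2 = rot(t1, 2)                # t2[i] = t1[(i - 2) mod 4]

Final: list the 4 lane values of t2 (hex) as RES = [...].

→ t0 |ea|43|4c|7f|
→ t1 |26|43|4c|13|
→ t2 |4c|13|26|43|

RES = [ 0x4c  0x13  0x26  0x43 ]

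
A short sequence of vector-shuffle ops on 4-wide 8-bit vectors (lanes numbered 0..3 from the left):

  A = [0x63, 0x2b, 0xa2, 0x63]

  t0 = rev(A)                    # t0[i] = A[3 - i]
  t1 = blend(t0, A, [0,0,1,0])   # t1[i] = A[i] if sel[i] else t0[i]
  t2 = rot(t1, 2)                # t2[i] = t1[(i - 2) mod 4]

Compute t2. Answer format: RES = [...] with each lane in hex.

RES = [0xa2, 0x63, 0x63, 0xa2]

  t0: 63 a2 2b 63
  t1: 63 a2 a2 63
  t2: a2 63 63 a2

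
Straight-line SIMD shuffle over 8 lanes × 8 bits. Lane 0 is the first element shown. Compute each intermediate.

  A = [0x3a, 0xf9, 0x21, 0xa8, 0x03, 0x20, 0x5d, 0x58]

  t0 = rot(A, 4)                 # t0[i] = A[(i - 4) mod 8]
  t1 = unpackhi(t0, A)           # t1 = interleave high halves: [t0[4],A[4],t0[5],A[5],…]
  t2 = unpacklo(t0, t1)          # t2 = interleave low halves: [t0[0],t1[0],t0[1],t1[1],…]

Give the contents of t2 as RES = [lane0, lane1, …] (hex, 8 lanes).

RES = [ 0x03  0x3a  0x20  0x03  0x5d  0xf9  0x58  0x20 ]

→ t0 |03|20|5d|58|3a|f9|21|a8|
→ t1 |3a|03|f9|20|21|5d|a8|58|
→ t2 |03|3a|20|03|5d|f9|58|20|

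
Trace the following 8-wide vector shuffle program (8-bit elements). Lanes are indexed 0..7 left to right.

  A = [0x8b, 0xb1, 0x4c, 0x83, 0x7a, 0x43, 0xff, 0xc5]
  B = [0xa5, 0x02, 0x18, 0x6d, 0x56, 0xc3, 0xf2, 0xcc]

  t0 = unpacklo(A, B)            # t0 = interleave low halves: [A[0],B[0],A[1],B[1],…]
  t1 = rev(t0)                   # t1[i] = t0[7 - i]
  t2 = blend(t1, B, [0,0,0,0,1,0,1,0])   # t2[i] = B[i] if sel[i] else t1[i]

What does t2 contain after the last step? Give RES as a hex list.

t0 = [0x8b, 0xa5, 0xb1, 0x02, 0x4c, 0x18, 0x83, 0x6d]
t1 = [0x6d, 0x83, 0x18, 0x4c, 0x02, 0xb1, 0xa5, 0x8b]
t2 = [0x6d, 0x83, 0x18, 0x4c, 0x56, 0xb1, 0xf2, 0x8b]

RES = [ 0x6d  0x83  0x18  0x4c  0x56  0xb1  0xf2  0x8b ]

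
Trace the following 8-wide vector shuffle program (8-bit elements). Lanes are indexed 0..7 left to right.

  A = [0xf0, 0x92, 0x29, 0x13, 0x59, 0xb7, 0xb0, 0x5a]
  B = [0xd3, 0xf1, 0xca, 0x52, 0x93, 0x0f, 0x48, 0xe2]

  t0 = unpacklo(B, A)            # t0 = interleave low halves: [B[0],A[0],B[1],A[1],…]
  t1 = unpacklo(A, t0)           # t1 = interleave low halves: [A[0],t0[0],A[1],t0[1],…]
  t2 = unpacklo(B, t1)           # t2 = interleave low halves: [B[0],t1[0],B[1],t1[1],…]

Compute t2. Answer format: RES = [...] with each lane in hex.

RES = [ 0xd3  0xf0  0xf1  0xd3  0xca  0x92  0x52  0xf0 ]

t0 = [0xd3, 0xf0, 0xf1, 0x92, 0xca, 0x29, 0x52, 0x13]
t1 = [0xf0, 0xd3, 0x92, 0xf0, 0x29, 0xf1, 0x13, 0x92]
t2 = [0xd3, 0xf0, 0xf1, 0xd3, 0xca, 0x92, 0x52, 0xf0]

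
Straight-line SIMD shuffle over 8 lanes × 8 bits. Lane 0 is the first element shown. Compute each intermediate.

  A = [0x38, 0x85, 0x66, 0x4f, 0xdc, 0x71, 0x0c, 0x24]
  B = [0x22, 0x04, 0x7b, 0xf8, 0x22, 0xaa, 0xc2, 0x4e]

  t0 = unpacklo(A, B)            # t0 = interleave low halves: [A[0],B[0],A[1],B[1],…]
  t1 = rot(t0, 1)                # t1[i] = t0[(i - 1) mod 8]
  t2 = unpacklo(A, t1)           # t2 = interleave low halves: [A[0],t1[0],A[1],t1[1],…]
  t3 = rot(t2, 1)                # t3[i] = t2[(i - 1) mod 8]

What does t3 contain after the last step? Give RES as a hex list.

→ t0 |38|22|85|04|66|7b|4f|f8|
→ t1 |f8|38|22|85|04|66|7b|4f|
→ t2 |38|f8|85|38|66|22|4f|85|
→ t3 |85|38|f8|85|38|66|22|4f|

RES = [ 0x85  0x38  0xf8  0x85  0x38  0x66  0x22  0x4f ]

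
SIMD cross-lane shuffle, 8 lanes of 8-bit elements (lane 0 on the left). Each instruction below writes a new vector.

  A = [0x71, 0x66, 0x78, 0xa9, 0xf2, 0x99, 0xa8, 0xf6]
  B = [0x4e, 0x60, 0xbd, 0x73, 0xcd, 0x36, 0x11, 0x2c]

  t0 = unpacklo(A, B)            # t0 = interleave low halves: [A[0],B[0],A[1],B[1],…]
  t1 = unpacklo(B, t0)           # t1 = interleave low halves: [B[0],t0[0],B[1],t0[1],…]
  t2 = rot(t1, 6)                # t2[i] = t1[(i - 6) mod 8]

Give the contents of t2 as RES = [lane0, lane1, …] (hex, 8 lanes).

RES = [ 0x60  0x4e  0xbd  0x66  0x73  0x60  0x4e  0x71 ]

→ t0 |71|4e|66|60|78|bd|a9|73|
→ t1 |4e|71|60|4e|bd|66|73|60|
→ t2 |60|4e|bd|66|73|60|4e|71|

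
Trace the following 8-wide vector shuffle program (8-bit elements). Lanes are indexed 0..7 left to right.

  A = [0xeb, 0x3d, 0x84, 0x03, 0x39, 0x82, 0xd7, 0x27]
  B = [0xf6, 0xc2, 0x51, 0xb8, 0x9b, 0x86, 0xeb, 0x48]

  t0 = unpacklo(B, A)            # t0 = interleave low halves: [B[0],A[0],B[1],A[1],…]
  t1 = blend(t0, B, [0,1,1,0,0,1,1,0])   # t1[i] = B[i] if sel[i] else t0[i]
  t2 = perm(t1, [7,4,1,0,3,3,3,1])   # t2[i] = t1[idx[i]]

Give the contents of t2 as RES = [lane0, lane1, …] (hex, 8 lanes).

t0 = [0xf6, 0xeb, 0xc2, 0x3d, 0x51, 0x84, 0xb8, 0x03]
t1 = [0xf6, 0xc2, 0x51, 0x3d, 0x51, 0x86, 0xeb, 0x03]
t2 = [0x03, 0x51, 0xc2, 0xf6, 0x3d, 0x3d, 0x3d, 0xc2]

RES = [ 0x03  0x51  0xc2  0xf6  0x3d  0x3d  0x3d  0xc2 ]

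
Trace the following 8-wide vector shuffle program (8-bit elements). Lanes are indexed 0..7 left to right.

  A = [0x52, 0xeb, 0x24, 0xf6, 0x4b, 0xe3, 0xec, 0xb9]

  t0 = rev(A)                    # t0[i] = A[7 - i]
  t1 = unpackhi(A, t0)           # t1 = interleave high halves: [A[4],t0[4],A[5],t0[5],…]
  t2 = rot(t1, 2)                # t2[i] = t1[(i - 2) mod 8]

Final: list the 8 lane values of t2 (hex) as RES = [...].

RES = [ 0xb9  0x52  0x4b  0xf6  0xe3  0x24  0xec  0xeb ]

→ t0 |b9|ec|e3|4b|f6|24|eb|52|
→ t1 |4b|f6|e3|24|ec|eb|b9|52|
→ t2 |b9|52|4b|f6|e3|24|ec|eb|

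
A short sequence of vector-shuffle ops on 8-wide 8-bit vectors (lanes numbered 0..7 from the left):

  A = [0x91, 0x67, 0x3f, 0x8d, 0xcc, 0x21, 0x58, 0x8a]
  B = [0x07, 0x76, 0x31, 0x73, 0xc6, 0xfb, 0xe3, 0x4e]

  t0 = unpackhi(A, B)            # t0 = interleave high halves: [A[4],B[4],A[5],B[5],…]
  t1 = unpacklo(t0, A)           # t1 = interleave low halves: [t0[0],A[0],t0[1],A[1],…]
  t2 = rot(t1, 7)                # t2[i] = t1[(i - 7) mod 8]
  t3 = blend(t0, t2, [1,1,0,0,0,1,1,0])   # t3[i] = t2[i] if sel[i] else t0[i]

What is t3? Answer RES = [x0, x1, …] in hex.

→ t0 |cc|c6|21|fb|58|e3|8a|4e|
→ t1 |cc|91|c6|67|21|3f|fb|8d|
→ t2 |91|c6|67|21|3f|fb|8d|cc|
→ t3 |91|c6|21|fb|58|fb|8d|4e|

RES = [ 0x91  0xc6  0x21  0xfb  0x58  0xfb  0x8d  0x4e ]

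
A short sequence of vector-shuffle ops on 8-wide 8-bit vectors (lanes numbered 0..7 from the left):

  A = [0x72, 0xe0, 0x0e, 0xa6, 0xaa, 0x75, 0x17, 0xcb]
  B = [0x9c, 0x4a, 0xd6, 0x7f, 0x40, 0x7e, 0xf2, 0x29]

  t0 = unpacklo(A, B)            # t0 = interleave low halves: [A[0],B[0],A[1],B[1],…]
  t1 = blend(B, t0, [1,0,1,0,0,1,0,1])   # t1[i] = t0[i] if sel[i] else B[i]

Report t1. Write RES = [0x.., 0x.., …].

RES = [ 0x72  0x4a  0xe0  0x7f  0x40  0xd6  0xf2  0x7f ]

t0 = [0x72, 0x9c, 0xe0, 0x4a, 0x0e, 0xd6, 0xa6, 0x7f]
t1 = [0x72, 0x4a, 0xe0, 0x7f, 0x40, 0xd6, 0xf2, 0x7f]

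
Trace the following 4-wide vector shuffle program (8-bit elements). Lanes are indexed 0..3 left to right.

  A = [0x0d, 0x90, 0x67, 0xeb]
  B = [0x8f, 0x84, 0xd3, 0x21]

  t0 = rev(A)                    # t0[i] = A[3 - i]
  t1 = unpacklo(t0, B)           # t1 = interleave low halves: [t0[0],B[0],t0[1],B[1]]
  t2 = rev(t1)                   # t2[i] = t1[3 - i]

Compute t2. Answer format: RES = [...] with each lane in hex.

t0 = [0xeb, 0x67, 0x90, 0x0d]
t1 = [0xeb, 0x8f, 0x67, 0x84]
t2 = [0x84, 0x67, 0x8f, 0xeb]

RES = [0x84, 0x67, 0x8f, 0xeb]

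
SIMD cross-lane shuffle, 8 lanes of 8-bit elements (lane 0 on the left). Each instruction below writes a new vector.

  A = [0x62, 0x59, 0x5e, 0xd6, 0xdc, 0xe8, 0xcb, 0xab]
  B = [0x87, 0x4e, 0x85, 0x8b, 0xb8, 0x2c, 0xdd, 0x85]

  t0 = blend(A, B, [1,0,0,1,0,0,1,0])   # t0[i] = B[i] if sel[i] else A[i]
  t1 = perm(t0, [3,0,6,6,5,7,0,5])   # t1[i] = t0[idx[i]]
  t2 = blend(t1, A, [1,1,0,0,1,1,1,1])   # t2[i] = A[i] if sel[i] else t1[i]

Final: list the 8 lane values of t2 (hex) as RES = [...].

RES = [0x62, 0x59, 0xdd, 0xdd, 0xdc, 0xe8, 0xcb, 0xab]

  t0: 87 59 5e 8b dc e8 dd ab
  t1: 8b 87 dd dd e8 ab 87 e8
  t2: 62 59 dd dd dc e8 cb ab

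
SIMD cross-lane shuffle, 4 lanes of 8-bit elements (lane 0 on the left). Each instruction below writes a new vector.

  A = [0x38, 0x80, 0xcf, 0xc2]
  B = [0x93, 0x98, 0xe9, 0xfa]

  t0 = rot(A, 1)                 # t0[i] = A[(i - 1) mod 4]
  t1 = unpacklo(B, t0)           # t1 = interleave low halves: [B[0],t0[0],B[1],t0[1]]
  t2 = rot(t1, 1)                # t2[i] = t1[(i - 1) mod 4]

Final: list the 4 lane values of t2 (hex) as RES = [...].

→ t0 |c2|38|80|cf|
→ t1 |93|c2|98|38|
→ t2 |38|93|c2|98|

RES = [ 0x38  0x93  0xc2  0x98 ]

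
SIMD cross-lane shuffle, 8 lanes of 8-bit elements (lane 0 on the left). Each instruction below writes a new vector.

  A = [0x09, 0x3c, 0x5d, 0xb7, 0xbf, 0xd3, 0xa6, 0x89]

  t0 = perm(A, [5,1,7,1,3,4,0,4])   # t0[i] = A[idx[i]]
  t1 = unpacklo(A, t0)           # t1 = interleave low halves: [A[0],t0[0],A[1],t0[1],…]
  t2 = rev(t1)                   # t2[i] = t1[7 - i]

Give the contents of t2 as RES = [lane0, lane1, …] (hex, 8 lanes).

  t0: d3 3c 89 3c b7 bf 09 bf
  t1: 09 d3 3c 3c 5d 89 b7 3c
  t2: 3c b7 89 5d 3c 3c d3 09

RES = [0x3c, 0xb7, 0x89, 0x5d, 0x3c, 0x3c, 0xd3, 0x09]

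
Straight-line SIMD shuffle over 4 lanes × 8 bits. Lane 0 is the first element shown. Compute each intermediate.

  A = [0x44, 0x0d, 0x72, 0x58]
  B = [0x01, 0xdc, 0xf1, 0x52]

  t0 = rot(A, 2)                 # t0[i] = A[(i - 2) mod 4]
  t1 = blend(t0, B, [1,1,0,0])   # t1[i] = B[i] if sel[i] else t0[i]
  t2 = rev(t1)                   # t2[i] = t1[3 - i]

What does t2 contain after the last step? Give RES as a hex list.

RES = [ 0x0d  0x44  0xdc  0x01 ]

  t0: 72 58 44 0d
  t1: 01 dc 44 0d
  t2: 0d 44 dc 01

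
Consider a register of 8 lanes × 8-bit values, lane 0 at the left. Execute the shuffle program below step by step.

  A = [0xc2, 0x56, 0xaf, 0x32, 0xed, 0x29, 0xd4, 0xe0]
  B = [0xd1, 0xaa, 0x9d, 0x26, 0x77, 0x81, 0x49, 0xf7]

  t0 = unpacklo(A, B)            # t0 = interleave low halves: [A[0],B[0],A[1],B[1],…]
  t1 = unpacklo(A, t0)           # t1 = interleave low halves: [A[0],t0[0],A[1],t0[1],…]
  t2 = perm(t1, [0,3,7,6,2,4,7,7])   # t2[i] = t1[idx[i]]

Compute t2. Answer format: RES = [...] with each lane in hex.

  t0: c2 d1 56 aa af 9d 32 26
  t1: c2 c2 56 d1 af 56 32 aa
  t2: c2 d1 aa 32 56 af aa aa

RES = [0xc2, 0xd1, 0xaa, 0x32, 0x56, 0xaf, 0xaa, 0xaa]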